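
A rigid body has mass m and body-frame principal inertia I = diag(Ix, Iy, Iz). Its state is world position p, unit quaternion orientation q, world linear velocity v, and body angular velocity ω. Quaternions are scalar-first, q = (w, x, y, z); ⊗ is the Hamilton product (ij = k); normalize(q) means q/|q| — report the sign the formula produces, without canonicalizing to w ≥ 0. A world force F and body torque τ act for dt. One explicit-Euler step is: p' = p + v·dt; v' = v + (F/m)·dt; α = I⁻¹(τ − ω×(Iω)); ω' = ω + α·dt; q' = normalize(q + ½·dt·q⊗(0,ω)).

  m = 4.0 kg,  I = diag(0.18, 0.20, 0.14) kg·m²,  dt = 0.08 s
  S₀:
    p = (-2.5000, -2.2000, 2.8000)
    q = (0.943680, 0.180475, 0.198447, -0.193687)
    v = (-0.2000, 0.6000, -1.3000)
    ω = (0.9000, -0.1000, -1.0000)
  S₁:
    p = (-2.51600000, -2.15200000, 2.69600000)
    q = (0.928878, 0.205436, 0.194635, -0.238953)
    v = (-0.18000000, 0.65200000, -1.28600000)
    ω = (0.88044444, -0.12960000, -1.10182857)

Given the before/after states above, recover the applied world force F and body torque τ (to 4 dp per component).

velocity change Δv = (0.02000000, 0.05200000, 0.01400000)
F = m·Δv/dt = (1.0000, 2.6000, 0.7000)
ω₁ − ω₀ = (-0.01955556, -0.02960000, -0.10182857)
ω₀×(Iω₀) = (-0.0060, -0.0360, -0.0018)
τ = I·(Δω/dt) + ω₀×(Iω₀) = (-0.0500, -0.1100, -0.1800)

F = (1.0000, 2.6000, 0.7000)
τ = (-0.0500, -0.1100, -0.1800)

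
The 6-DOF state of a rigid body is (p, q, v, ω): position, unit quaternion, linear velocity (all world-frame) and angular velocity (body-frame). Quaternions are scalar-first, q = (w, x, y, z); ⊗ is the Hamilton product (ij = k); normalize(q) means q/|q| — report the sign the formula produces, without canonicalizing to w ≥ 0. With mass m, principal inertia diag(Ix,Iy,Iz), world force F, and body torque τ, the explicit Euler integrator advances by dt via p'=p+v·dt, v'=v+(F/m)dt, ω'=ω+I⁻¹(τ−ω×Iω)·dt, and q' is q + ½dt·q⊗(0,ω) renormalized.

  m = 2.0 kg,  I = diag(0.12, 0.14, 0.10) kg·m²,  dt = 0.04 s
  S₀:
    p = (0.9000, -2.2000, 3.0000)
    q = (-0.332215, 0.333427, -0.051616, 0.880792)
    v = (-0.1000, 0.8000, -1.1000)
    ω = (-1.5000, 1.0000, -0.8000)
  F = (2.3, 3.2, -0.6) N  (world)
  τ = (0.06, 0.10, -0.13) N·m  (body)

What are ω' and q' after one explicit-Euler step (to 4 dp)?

ω×(Iω) gyroscopic = (0.0320, 0.0240, -0.0300)
(τ − ω×Iω)/I = (0.2333, 0.5429, -1.0000)
ω + α·dt = (-1.4907, 1.0217, -0.8400)
Hamilton product q⊗(0,ω) = (1.2563901, -0.3411767, -1.3866614, 0.5217750)
q + ½dt·q⊗(0,ω), renormalized = (-0.3068, 0.3263, -0.0793, 0.8905)

ω' = (-1.4907, 1.0217, -0.8400)
q' = (-0.3068, 0.3263, -0.0793, 0.8905)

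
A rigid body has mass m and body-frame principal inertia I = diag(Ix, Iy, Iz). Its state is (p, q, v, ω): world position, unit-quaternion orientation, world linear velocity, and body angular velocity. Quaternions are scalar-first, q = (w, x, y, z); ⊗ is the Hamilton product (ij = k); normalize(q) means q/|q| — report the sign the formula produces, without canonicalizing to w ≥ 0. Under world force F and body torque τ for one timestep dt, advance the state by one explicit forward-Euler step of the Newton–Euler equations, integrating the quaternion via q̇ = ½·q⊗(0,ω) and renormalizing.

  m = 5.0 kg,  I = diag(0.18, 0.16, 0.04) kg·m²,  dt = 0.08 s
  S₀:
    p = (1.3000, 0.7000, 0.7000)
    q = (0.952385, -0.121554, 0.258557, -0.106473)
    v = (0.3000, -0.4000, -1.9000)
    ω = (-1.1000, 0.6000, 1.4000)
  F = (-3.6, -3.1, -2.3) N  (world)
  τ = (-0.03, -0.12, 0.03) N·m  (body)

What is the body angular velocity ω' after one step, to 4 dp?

ω×(Iω) gyroscopic = (-0.1008, -0.2156, 0.0132)
angular accel α = (0.3933, 0.5975, 0.4200)
ω' = ω + α·dt = (-1.0685, 0.6478, 1.4336)

ω' = (-1.0685, 0.6478, 1.4336)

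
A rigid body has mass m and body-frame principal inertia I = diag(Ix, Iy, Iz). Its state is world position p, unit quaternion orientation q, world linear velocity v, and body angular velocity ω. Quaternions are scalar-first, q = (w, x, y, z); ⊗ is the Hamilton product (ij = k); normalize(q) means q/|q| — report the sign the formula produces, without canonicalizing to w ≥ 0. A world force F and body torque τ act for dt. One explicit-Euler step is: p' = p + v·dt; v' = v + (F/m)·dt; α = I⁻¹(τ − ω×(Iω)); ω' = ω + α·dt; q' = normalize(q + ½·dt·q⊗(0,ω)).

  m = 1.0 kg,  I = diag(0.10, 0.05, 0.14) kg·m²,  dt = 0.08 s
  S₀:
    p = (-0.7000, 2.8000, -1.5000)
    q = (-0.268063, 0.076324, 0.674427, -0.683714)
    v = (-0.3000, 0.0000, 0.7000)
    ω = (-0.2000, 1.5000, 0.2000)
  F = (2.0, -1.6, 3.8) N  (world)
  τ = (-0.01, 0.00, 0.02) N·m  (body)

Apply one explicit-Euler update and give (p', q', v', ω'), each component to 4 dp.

a = (2.0000, -1.6000, 3.8000)
p' = p + v·dt = (-0.7240, 2.8000, -1.4440)
v' = v + a·dt = (-0.1400, -0.1280, 1.0040)
gyro term ω×Iω = (0.0270, 0.0016, 0.0150)
angular accel α = (-0.3700, -0.0320, 0.0357)
new body rate ω' = (-0.2296, 1.4974, 0.2029)
2q̇ = q⊗(0,ω) = (-0.8596329, 1.2140690, -0.2806165, 0.1957588)
q' = normalize(q + ½dt·q⊗(0,ω)) = (-0.3019, 0.1247, 0.6620, -0.6746)

p' = (-0.7240, 2.8000, -1.4440)
q' = (-0.3019, 0.1247, 0.6620, -0.6746)
v' = (-0.1400, -0.1280, 1.0040)
ω' = (-0.2296, 1.4974, 0.2029)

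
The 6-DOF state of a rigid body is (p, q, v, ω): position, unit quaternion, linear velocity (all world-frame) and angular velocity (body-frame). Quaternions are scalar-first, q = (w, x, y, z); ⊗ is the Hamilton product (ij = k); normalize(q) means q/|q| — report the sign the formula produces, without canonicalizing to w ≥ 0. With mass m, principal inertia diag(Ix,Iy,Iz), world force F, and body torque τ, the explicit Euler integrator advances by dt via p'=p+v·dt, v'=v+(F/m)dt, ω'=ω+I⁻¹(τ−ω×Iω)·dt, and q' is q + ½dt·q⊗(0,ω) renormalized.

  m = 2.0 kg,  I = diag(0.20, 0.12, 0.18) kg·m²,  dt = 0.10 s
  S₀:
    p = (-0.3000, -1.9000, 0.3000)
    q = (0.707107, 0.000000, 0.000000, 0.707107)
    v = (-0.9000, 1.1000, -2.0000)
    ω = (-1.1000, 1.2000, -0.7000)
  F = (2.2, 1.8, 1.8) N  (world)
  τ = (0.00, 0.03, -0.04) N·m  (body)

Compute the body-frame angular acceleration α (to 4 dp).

α = (0.2520, 0.1217, -0.8089)

ω×(Iω) gyroscopic = (-0.0504, 0.0154, 0.1056)
α = I⁻¹(τ − ω×Iω) = (0.2520, 0.1217, -0.8089)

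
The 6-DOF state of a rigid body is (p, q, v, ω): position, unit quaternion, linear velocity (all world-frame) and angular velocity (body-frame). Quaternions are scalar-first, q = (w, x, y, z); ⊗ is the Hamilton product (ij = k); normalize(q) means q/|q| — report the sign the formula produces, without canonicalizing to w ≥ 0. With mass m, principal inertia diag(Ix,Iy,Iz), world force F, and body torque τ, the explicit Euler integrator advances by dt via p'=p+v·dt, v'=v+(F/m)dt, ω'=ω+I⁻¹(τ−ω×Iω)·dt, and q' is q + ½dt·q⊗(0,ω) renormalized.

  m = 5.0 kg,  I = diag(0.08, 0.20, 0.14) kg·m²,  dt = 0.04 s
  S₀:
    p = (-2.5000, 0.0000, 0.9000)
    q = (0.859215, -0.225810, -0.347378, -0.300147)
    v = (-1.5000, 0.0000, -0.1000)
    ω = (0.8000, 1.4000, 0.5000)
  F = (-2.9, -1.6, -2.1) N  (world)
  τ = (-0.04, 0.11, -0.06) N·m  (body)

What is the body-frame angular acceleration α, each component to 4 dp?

gyro term ω×Iω = (-0.0420, -0.0240, 0.1344)
(τ − ω×Iω)/I = (0.0250, 0.6700, -1.3886)

α = (0.0250, 0.6700, -1.3886)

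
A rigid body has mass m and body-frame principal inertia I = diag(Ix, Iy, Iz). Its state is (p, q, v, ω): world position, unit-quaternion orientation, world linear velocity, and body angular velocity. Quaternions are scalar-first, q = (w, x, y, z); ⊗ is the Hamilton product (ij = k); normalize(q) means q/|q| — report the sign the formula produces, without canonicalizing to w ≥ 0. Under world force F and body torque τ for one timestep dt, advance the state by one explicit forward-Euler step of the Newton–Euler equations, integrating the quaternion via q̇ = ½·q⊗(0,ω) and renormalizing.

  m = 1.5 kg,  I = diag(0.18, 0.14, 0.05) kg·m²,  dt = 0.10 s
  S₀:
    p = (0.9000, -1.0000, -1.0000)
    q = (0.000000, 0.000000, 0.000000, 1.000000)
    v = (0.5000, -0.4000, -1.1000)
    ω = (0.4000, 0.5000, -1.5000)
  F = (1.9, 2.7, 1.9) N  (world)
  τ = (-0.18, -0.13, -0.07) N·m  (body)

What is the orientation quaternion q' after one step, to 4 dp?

q' = (0.0748, -0.0249, 0.0199, 0.9967)

q⊗(0,ω) = (1.5000000, -0.5000000, 0.4000000, 0.0000000)
updated quaternion q' = (0.0748, -0.0249, 0.0199, 0.9967)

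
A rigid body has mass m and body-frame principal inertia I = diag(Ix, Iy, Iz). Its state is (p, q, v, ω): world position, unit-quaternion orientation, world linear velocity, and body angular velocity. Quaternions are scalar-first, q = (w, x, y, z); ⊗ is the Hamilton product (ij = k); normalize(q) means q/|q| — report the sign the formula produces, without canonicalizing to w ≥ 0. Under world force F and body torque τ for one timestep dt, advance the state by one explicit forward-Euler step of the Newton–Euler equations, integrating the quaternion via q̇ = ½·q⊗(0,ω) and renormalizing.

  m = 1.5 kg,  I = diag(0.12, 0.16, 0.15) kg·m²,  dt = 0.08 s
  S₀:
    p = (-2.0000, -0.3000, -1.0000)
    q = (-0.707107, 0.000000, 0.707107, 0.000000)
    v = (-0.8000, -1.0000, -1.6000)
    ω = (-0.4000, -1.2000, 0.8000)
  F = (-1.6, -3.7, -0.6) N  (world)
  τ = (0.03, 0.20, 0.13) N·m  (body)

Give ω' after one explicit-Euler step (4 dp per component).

ω' = (-0.3864, -1.1048, 0.8591)

(τ − ω×Iω)/I = (0.1700, 1.1900, 0.7387)
new body rate ω' = (-0.3864, -1.1048, 0.8591)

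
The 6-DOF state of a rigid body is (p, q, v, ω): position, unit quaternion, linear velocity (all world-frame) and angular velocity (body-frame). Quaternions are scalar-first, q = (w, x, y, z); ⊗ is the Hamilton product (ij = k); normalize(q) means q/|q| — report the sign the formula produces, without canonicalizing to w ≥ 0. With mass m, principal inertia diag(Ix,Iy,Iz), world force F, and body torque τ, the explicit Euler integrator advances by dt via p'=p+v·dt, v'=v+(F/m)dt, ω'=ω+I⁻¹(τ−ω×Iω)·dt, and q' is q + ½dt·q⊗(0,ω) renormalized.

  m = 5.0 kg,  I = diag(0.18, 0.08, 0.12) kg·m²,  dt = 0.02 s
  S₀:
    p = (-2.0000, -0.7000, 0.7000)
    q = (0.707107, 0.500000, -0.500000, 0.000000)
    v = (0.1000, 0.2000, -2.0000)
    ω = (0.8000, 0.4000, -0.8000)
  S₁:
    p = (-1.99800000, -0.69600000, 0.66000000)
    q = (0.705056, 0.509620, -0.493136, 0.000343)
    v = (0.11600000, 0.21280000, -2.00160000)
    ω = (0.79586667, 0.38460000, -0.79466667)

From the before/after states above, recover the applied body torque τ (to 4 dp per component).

τ = (-0.0500, -0.1000, 0.0000)

ω₁ − ω₀ = (-0.00413333, -0.01540000, 0.00533333)
precession coupling = (-0.0128, -0.0384, -0.0320)
I·α + gyro = (-0.0500, -0.1000, 0.0000)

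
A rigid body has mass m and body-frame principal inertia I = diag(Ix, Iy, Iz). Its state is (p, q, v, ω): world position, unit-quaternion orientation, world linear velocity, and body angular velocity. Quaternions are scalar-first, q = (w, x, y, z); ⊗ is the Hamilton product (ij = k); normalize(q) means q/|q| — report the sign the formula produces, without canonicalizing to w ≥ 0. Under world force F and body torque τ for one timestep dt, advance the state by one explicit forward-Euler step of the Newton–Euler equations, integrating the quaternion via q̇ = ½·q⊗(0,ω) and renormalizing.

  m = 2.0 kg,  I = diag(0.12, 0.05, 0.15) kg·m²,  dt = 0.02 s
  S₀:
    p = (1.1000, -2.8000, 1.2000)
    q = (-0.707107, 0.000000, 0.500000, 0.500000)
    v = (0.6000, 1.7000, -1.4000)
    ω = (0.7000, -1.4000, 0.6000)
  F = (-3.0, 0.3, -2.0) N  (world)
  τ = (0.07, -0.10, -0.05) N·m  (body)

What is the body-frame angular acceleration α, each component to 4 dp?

α = (1.2833, -1.7480, -0.7907)

precession coupling ω×(Iω) = (-0.0840, -0.0126, 0.0686)
(τ − ω×Iω)/I = (1.2833, -1.7480, -0.7907)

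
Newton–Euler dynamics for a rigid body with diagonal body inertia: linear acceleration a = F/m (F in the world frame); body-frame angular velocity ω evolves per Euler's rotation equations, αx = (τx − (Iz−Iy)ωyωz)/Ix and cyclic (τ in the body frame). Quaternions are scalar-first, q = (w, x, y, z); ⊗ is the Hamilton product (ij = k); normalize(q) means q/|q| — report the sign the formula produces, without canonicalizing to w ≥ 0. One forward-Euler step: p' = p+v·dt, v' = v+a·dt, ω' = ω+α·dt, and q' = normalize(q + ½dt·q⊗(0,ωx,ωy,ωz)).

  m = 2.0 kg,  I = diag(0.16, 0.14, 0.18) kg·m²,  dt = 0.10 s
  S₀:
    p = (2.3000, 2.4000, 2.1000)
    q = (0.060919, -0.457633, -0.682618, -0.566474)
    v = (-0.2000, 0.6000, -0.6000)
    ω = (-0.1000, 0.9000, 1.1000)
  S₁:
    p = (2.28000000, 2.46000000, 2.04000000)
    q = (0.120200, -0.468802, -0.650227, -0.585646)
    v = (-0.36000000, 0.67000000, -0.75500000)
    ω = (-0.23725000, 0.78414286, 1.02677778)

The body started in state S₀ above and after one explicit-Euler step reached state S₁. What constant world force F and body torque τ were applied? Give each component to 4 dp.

Δω = ω₁−ω₀ = (-0.13725000, -0.11585714, -0.07322222)
gyro term ω₀×Iω₀ = (0.0396, 0.0022, 0.0018)
I·α + gyro = (-0.1800, -0.1600, -0.1300)
velocity change Δv = (-0.16000000, 0.07000000, -0.15500000)
applied force F = (-3.2000, 1.4000, -3.1000)

F = (-3.2000, 1.4000, -3.1000)
τ = (-0.1800, -0.1600, -0.1300)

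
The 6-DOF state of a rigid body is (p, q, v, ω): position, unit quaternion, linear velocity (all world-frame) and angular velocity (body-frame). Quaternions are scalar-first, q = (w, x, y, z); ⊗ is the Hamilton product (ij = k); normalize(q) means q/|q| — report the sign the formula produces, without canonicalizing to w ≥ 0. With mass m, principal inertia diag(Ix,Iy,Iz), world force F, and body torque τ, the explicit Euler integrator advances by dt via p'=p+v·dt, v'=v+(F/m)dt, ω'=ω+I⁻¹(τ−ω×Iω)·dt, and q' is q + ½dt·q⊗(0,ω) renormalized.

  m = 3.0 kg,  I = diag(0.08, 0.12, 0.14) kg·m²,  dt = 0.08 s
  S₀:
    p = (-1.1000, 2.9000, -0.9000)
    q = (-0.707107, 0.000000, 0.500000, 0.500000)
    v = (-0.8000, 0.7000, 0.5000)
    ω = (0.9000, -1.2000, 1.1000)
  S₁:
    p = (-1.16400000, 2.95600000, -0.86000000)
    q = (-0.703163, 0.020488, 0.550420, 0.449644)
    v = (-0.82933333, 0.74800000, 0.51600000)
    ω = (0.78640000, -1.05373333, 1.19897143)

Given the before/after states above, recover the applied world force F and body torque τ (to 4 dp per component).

F = (-1.1000, 1.8000, 0.6000)
τ = (-0.1400, 0.1600, 0.1300)

rate change Δω = (-0.11360000, 0.14626667, 0.09897143)
τ = I·(Δω/dt) + ω₀×(Iω₀) = (-0.1400, 0.1600, 0.1300)
v₁ − v₀ = (-0.02933333, 0.04800000, 0.01600000)
applied force F = (-1.1000, 1.8000, 0.6000)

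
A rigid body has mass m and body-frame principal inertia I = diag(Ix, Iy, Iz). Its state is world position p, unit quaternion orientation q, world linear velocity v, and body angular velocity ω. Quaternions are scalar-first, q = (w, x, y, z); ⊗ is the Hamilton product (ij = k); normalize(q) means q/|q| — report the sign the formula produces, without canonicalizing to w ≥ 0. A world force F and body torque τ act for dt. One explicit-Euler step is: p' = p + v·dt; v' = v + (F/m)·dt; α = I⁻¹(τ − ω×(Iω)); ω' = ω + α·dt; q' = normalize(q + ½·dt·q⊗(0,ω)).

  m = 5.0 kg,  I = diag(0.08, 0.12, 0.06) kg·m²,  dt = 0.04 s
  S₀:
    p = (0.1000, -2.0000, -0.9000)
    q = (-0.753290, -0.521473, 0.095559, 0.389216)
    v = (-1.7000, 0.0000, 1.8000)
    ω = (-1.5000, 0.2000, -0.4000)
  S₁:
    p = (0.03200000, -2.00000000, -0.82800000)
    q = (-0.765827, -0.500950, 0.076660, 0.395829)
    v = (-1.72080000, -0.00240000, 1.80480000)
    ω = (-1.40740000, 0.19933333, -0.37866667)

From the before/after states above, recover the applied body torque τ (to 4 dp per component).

Δω = ω₁−ω₀ = (0.09260000, -0.00066667, 0.02133333)
I·α + gyro = (0.1900, 0.0100, 0.0200)

τ = (0.1900, 0.0100, 0.0200)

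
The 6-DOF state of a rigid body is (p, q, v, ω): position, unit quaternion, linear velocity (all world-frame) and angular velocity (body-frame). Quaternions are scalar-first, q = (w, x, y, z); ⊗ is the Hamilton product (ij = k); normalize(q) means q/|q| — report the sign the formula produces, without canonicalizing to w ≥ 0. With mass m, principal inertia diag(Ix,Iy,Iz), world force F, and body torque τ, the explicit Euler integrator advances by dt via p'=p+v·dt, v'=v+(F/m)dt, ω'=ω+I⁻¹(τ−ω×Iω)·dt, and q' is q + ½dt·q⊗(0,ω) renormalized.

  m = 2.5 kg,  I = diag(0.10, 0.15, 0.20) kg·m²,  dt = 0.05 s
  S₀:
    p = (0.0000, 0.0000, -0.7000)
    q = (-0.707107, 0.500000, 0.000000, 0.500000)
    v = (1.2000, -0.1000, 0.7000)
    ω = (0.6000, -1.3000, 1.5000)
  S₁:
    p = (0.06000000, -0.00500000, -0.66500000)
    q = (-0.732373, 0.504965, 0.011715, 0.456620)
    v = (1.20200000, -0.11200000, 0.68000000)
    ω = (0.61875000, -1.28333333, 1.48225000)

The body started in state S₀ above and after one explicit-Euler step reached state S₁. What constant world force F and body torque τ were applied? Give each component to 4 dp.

F = (0.1000, -0.6000, -1.0000)
τ = (-0.0600, -0.0400, -0.1100)

Δv = v₁−v₀ = (0.00200000, -0.01200000, -0.02000000)
m·(v₁−v₀)/dt = (0.1000, -0.6000, -1.0000)
ω₁ − ω₀ = (0.01875000, 0.01666667, -0.01775000)
ω₀×(Iω₀) = (-0.0975, -0.0900, -0.0390)
τ = I·(Δω/dt) + ω₀×(Iω₀) = (-0.0600, -0.0400, -0.1100)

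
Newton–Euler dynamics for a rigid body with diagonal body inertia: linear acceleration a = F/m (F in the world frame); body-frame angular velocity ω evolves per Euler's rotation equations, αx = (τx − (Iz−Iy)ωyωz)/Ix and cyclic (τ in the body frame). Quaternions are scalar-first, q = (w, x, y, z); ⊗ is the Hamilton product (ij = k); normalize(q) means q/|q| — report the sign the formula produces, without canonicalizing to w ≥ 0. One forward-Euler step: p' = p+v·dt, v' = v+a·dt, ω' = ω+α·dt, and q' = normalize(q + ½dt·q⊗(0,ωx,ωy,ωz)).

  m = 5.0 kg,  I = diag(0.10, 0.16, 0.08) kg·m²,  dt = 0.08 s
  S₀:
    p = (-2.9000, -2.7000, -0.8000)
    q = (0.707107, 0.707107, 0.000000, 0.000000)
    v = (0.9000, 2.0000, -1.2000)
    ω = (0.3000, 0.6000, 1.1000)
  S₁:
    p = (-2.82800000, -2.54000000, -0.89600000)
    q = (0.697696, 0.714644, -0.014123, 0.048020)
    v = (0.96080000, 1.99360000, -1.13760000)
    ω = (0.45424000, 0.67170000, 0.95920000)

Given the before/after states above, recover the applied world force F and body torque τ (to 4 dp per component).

F = (3.8000, -0.4000, 3.9000)
τ = (0.1400, 0.1500, -0.1300)

Δv = v₁−v₀ = (0.06080000, -0.00640000, 0.06240000)
m·(v₁−v₀)/dt = (3.8000, -0.4000, 3.9000)
ω₁ − ω₀ = (0.15424000, 0.07170000, -0.14080000)
τ = I·(Δω/dt) + ω₀×(Iω₀) = (0.1400, 0.1500, -0.1300)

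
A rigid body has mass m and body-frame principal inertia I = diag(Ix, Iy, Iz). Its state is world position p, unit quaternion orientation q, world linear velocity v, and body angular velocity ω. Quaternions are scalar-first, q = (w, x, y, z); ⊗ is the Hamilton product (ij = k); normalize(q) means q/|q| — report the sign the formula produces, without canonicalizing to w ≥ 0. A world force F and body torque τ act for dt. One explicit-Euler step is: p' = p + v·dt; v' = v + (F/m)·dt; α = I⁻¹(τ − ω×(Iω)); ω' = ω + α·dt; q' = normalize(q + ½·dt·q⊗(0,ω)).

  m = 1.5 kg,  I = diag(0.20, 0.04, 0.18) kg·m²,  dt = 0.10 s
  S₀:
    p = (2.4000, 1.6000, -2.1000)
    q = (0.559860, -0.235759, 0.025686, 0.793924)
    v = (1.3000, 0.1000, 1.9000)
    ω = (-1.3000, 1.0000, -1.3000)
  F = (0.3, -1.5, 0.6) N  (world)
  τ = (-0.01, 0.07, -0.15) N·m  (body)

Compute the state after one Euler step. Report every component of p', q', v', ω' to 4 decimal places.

p' = (2.5300, 1.6100, -1.9100)
q' = (0.5916, -0.3118, -0.0132, 0.7434)
v' = (1.3200, 0.0000, 1.9400)
ω' = (-1.2140, 1.0905, -1.4989)

angular accel α = (0.8600, 0.9050, -1.9889)
ω + α·dt = (-1.2140, 1.0905, -1.4989)
q⊗(0,ω) = (0.6999285, -1.5551338, -0.7787279, -0.9301852)
q + ½dt·q⊗(0,ω), renormalized = (0.5916, -0.3118, -0.0132, 0.7434)
linear accel F/m = (0.2000, -1.0000, 0.4000)
p + v·dt = (2.5300, 1.6100, -1.9100)
v' = v + a·dt = (1.3200, 0.0000, 1.9400)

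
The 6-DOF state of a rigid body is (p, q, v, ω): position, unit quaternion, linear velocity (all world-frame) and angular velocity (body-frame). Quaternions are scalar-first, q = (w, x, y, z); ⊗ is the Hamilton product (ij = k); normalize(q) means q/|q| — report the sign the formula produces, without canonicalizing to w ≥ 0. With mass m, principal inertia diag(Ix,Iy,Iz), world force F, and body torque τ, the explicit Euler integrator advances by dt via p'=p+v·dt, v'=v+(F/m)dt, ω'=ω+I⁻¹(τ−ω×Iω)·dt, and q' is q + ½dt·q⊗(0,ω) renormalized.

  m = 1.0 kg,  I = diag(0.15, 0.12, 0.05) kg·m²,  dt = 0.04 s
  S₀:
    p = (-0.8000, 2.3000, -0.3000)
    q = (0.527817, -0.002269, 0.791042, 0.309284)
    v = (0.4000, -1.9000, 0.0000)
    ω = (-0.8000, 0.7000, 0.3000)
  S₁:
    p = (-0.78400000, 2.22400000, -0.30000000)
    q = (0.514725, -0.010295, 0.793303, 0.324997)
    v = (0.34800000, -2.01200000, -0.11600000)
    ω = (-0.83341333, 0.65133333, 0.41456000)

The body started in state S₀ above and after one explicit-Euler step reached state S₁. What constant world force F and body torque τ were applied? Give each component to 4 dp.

F = (-1.3000, -2.8000, -2.9000)
τ = (-0.1400, -0.1700, 0.1600)

v₁ − v₀ = (-0.05200000, -0.11200000, -0.11600000)
applied force F = (-1.3000, -2.8000, -2.9000)
rate change Δω = (-0.03341333, -0.04866667, 0.11456000)
gyro term ω₀×Iω₀ = (-0.0147, -0.0240, 0.0168)
I·α + gyro = (-0.1400, -0.1700, 0.1600)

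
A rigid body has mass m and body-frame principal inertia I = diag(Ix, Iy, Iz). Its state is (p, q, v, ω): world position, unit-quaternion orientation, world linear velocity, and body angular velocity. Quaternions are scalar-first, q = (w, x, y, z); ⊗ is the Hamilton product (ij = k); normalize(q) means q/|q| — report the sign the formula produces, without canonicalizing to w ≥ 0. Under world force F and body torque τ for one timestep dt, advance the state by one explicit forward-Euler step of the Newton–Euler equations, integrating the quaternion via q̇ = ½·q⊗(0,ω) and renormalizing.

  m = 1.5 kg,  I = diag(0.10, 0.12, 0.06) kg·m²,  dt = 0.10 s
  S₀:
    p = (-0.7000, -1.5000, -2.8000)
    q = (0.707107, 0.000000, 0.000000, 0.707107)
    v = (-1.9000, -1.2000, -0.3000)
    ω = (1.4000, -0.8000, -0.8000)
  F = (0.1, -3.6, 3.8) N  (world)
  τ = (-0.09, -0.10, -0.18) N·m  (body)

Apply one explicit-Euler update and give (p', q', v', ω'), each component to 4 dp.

p' = (-0.8900, -1.6200, -2.8300)
q' = (0.7324, 0.0775, 0.0211, 0.6761)
v' = (-1.8933, -1.4400, -0.0467)
ω' = (1.3484, -0.8460, -1.0627)

angular accel α = (-0.5160, -0.4600, -2.6267)
ω' = ω + α·dt = (1.3484, -0.8460, -1.0627)
q⊗(0,ω) = (0.5656856, 1.5556354, 0.4242642, -0.5656856)
q' = normalize(q + ½dt·q⊗(0,ω)) = (0.7324, 0.0775, 0.0211, 0.6761)
linear accel F/m = (0.0667, -2.4000, 2.5333)
p + v·dt = (-0.8900, -1.6200, -2.8300)
v' = v + a·dt = (-1.8933, -1.4400, -0.0467)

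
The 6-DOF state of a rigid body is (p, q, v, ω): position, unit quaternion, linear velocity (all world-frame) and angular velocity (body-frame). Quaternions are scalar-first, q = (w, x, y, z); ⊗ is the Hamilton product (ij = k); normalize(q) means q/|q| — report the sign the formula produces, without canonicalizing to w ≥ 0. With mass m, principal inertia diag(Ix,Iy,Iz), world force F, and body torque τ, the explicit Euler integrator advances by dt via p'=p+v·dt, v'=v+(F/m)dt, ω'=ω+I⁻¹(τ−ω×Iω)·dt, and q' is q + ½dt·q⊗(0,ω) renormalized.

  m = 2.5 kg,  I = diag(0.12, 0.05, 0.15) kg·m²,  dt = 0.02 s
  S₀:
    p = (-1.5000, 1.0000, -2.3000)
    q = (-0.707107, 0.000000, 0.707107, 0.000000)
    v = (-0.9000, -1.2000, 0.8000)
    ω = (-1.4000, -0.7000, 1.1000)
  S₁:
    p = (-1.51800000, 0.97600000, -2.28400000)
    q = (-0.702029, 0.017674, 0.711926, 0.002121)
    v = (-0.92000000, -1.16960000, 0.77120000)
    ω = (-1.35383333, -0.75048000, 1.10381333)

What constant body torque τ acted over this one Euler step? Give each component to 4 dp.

ω₁ − ω₀ = (0.04616667, -0.05048000, 0.00381333)
gyro term ω₀×Iω₀ = (-0.0770, 0.0462, -0.0686)
I·α + gyro = (0.2000, -0.0800, -0.0400)

τ = (0.2000, -0.0800, -0.0400)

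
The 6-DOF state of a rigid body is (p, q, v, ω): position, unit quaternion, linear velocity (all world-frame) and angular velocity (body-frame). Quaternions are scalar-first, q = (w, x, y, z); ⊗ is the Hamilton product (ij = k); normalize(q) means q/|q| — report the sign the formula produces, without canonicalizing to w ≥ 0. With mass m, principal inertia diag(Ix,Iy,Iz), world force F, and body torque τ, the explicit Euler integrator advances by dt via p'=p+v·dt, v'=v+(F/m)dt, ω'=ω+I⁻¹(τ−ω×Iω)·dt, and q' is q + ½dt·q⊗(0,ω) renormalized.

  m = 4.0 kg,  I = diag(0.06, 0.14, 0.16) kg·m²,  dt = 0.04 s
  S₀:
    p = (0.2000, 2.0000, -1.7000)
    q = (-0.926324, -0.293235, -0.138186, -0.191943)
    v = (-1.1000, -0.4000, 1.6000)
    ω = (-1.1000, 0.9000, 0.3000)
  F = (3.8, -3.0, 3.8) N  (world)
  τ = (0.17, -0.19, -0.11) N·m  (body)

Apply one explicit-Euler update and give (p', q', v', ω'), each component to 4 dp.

ω×(Iω) gyroscopic = (0.0054, 0.0330, -0.0792)
angular accel α = (2.7433, -1.5929, -0.1925)
ω' = ω + α·dt = (-0.9903, 0.8363, 0.2923)
Hamilton product q⊗(0,ω) = (-0.1406082, 1.1502493, -0.5345838, -0.6938133)
q' = normalize(q + ½dt·q⊗(0,ω)) = (-0.9287, -0.2701, -0.1488, -0.2057)
a = F/m = (0.9500, -0.7500, 0.9500)
p' = p + v·dt = (0.1560, 1.9840, -1.6360)
v + (F/m)dt = (-1.0620, -0.4300, 1.6380)

p' = (0.1560, 1.9840, -1.6360)
q' = (-0.9287, -0.2701, -0.1488, -0.2057)
v' = (-1.0620, -0.4300, 1.6380)
ω' = (-0.9903, 0.8363, 0.2923)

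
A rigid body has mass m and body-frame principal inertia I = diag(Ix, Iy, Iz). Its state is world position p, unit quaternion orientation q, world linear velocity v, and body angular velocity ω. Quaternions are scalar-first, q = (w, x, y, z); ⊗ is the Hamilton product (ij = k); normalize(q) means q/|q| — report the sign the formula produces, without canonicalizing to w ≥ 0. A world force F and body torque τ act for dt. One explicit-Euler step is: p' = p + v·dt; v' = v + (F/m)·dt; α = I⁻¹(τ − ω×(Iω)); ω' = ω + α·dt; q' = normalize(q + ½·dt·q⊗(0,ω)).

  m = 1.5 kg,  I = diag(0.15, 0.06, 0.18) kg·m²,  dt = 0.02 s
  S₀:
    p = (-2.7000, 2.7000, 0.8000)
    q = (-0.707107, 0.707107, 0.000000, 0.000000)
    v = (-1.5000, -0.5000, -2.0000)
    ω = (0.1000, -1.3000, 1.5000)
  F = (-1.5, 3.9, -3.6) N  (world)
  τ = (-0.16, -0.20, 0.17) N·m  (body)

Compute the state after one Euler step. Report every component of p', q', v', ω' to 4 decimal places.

p' = (-2.7300, 2.6900, 0.7600)
q' = (-0.7077, 0.7063, -0.0014, -0.0198)
v' = (-1.5200, -0.4480, -2.0480)
ω' = (0.1099, -1.3652, 1.5176)

p + v·dt = (-2.7300, 2.6900, 0.7600)
v + (F/m)dt = (-1.5200, -0.4480, -2.0480)
α = I⁻¹(τ − ω×Iω) = (0.4933, -3.2583, 0.8794)
new body rate ω' = (0.1099, -1.3652, 1.5176)
Hamilton product q⊗(0,ω) = (-0.0707107, -0.0707107, -0.1414214, -1.9798996)
q' = normalize(q + ½dt·q⊗(0,ω)) = (-0.7077, 0.7063, -0.0014, -0.0198)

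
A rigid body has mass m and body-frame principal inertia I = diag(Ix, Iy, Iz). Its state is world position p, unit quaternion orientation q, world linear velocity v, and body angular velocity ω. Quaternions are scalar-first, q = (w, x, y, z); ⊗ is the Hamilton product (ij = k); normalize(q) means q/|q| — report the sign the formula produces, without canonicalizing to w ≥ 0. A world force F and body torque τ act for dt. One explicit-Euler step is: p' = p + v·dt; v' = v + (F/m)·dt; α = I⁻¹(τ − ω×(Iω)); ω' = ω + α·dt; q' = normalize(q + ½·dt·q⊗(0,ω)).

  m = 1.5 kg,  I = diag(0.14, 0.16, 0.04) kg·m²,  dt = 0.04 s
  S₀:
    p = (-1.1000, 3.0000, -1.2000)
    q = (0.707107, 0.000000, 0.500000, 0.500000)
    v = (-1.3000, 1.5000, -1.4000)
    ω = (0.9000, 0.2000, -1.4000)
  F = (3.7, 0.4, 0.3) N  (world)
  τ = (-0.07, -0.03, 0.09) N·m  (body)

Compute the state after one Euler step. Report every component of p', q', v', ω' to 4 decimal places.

α = I⁻¹(τ − ω×Iω) = (-0.7400, 0.6000, 2.1600)
new body rate ω' = (0.8704, 0.2240, -1.3136)
Hamilton product q⊗(0,ω) = (0.6000000, -0.1636037, 0.5914214, -1.4399498)
updated quaternion q' = (0.7187, -0.0033, 0.5115, 0.4709)
p + v·dt = (-1.1520, 3.0600, -1.2560)
new velocity v' = (-1.2013, 1.5107, -1.3920)

p' = (-1.1520, 3.0600, -1.2560)
q' = (0.7187, -0.0033, 0.5115, 0.4709)
v' = (-1.2013, 1.5107, -1.3920)
ω' = (0.8704, 0.2240, -1.3136)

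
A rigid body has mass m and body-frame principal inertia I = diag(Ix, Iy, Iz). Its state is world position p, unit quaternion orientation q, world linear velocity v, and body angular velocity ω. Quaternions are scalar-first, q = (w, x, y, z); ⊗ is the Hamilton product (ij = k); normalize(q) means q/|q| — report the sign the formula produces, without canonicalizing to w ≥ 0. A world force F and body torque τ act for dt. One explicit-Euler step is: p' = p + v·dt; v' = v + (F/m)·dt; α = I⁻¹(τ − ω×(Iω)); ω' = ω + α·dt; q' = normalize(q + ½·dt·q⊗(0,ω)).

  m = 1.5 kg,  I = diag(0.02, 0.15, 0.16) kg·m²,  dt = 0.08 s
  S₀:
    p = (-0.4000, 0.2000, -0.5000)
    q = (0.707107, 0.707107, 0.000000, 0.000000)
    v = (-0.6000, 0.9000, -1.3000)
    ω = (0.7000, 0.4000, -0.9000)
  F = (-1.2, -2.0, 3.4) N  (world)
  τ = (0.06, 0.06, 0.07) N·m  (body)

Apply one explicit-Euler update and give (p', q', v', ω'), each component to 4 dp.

p' = (-0.4480, 0.2720, -0.6040)
q' = (0.6865, 0.7261, 0.0367, -0.0141)
v' = (-0.6640, 0.7933, -1.1187)
ω' = (0.9544, 0.3850, -0.8832)

a = (-0.8000, -1.3333, 2.2667)
new position p' = (-0.4480, 0.2720, -0.6040)
v' = v + a·dt = (-0.6640, 0.7933, -1.1187)
precession coupling ω×(Iω) = (-0.0036, 0.0882, 0.0364)
α = I⁻¹(τ − ω×Iω) = (3.1800, -0.1880, 0.2100)
new body rate ω' = (0.9544, 0.3850, -0.8832)
2q̇ = q⊗(0,ω) = (-0.4949749, 0.4949749, 0.9192391, -0.3535535)
q' = normalize(q + ½dt·q⊗(0,ω)) = (0.6865, 0.7261, 0.0367, -0.0141)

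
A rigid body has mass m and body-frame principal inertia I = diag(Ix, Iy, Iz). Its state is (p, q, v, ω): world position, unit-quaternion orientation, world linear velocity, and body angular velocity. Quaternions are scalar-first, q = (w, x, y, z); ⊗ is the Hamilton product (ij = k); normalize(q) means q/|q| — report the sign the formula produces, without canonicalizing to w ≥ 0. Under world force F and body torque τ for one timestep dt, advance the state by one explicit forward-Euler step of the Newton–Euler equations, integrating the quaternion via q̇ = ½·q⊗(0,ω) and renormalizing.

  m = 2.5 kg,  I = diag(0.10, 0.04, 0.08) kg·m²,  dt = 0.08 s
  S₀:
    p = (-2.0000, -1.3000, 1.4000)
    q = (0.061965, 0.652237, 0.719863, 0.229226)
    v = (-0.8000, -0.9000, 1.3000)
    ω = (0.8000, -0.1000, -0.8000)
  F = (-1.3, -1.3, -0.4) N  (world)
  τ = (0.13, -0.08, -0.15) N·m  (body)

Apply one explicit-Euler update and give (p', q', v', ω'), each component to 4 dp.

α = I⁻¹(τ − ω×Iω) = (1.2680, -1.6800, -1.9350)
ω' = ω + α·dt = (0.9014, -0.2344, -0.9548)
q⊗(0,ω) = (-0.2664225, -0.5033958, 0.6989739, -0.6906861)
q + ½dt·q⊗(0,ω), renormalized = (0.0513, 0.6314, 0.7471, 0.2014)
p' = p + v·dt = (-2.0640, -1.3720, 1.5040)
v' = v + a·dt = (-0.8416, -0.9416, 1.2872)

p' = (-2.0640, -1.3720, 1.5040)
q' = (0.0513, 0.6314, 0.7471, 0.2014)
v' = (-0.8416, -0.9416, 1.2872)
ω' = (0.9014, -0.2344, -0.9548)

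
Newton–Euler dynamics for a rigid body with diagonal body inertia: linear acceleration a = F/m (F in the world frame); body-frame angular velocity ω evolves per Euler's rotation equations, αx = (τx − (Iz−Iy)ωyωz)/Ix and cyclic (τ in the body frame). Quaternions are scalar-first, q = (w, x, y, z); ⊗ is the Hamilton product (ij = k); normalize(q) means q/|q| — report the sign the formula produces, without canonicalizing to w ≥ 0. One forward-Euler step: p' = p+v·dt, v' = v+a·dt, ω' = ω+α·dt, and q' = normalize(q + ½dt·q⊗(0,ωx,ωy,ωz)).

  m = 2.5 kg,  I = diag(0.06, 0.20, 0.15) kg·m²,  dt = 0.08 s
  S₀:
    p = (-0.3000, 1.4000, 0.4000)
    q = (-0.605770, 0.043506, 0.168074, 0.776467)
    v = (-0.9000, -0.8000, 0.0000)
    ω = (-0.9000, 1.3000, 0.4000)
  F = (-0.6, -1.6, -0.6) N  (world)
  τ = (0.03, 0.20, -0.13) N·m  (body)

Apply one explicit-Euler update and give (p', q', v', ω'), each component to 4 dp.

α = I⁻¹(τ − ω×Iω) = (0.9333, 0.8380, 0.2253)
ω + α·dt = (-0.8253, 1.3670, 0.4180)
2q̇ = q⊗(0,ω) = (-0.4899276, -0.3969845, -1.5037237, -0.0344836)
q + ½dt·q⊗(0,ω), renormalized = (-0.6240, 0.0276, 0.1077, 0.7734)
p' = p + v·dt = (-0.3720, 1.3360, 0.4000)
v' = v + a·dt = (-0.9192, -0.8512, -0.0192)

p' = (-0.3720, 1.3360, 0.4000)
q' = (-0.6240, 0.0276, 0.1077, 0.7734)
v' = (-0.9192, -0.8512, -0.0192)
ω' = (-0.8253, 1.3670, 0.4180)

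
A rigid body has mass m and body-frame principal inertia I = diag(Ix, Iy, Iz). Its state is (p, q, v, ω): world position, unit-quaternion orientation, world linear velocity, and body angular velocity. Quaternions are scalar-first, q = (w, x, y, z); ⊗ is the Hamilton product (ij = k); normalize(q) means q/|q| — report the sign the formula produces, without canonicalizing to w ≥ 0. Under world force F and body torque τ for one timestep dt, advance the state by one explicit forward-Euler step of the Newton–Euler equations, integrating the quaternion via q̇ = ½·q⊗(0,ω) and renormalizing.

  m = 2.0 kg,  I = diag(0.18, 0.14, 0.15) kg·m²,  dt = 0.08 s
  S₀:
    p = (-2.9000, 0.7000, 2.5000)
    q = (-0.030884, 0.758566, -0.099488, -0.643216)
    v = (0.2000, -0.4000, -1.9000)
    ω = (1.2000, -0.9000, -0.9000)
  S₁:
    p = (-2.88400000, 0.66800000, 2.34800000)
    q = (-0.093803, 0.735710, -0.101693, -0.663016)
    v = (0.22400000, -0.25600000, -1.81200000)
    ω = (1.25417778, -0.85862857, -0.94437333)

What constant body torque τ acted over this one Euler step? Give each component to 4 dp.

rate change Δω = (0.05417778, 0.04137143, -0.04437333)
I·α + gyro = (0.1300, 0.0400, -0.0400)

τ = (0.1300, 0.0400, -0.0400)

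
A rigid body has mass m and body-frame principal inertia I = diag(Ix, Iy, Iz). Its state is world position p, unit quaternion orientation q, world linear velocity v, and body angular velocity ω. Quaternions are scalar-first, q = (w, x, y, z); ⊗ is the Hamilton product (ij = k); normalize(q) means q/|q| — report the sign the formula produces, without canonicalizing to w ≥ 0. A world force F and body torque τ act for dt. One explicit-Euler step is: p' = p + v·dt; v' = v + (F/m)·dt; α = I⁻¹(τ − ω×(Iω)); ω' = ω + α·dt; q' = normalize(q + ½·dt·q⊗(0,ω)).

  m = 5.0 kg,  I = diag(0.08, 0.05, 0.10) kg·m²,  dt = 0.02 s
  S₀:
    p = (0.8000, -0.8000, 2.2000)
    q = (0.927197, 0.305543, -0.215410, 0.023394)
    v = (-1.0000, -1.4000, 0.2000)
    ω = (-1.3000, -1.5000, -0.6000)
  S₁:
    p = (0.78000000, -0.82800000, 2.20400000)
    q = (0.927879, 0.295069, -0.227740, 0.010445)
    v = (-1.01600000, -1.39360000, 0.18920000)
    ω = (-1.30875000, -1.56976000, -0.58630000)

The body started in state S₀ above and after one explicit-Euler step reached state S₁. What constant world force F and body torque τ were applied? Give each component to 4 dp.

F = (-4.0000, 1.6000, -2.7000)
τ = (0.0100, -0.1900, 0.0100)

v₁ − v₀ = (-0.01600000, 0.00640000, -0.01080000)
F = m·Δv/dt = (-4.0000, 1.6000, -2.7000)
ω₁ − ω₀ = (-0.00875000, -0.06976000, 0.01370000)
applied torque τ = (0.0100, -0.1900, 0.0100)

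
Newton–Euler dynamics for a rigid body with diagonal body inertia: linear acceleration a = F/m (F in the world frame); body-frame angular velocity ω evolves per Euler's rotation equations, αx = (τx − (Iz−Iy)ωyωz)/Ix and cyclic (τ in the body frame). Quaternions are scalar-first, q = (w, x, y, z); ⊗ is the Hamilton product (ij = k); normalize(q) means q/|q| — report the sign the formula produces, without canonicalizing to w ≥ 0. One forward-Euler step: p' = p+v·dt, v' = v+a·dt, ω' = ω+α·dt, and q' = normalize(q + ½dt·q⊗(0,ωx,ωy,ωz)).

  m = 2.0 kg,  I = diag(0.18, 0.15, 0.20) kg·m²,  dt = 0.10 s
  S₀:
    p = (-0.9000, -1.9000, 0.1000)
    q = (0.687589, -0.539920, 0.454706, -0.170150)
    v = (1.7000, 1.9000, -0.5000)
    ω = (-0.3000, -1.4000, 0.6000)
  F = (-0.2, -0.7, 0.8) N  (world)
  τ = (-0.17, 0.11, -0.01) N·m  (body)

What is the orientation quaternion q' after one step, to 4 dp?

q' = (0.7143, -0.5469, 0.4240, -0.1046)

2q̇ = q⊗(0,ω) = (0.5767024, -0.1716631, -0.5876276, 1.3048532)
q' = normalize(q + ½dt·q⊗(0,ω)) = (0.7143, -0.5469, 0.4240, -0.1046)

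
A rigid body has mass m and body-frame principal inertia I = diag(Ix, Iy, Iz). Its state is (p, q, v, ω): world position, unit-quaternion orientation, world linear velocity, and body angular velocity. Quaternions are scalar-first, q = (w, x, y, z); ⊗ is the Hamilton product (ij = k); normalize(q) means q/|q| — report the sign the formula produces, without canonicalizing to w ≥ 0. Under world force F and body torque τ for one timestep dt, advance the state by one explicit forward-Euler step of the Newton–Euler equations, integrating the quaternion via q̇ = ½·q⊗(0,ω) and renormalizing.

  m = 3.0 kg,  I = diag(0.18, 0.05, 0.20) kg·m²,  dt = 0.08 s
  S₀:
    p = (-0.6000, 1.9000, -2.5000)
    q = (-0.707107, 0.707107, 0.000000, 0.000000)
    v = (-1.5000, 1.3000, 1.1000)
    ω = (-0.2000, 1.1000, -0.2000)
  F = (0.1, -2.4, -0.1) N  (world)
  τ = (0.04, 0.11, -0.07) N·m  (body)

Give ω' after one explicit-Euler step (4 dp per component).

precession coupling ω×(Iω) = (-0.0330, -0.0008, 0.0286)
α = I⁻¹(τ − ω×Iω) = (0.4056, 2.2160, -0.4930)
new body rate ω' = (-0.1676, 1.2773, -0.2394)

ω' = (-0.1676, 1.2773, -0.2394)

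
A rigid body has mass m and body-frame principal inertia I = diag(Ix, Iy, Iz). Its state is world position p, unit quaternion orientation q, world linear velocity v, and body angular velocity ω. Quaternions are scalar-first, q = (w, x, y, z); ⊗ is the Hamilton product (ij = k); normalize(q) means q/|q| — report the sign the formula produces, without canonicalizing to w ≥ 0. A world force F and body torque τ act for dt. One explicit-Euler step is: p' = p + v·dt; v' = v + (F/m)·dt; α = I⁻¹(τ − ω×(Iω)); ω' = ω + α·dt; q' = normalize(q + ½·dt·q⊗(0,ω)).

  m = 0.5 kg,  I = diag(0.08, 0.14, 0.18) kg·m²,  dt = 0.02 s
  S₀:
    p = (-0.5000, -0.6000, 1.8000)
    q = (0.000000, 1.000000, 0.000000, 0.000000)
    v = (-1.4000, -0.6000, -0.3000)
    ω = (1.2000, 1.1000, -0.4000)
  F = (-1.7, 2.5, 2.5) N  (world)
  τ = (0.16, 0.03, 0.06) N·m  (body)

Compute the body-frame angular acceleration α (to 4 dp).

α = (2.2200, -0.1286, -0.1067)

precession coupling ω×(Iω) = (-0.0176, 0.0480, 0.0792)
angular accel α = (2.2200, -0.1286, -0.1067)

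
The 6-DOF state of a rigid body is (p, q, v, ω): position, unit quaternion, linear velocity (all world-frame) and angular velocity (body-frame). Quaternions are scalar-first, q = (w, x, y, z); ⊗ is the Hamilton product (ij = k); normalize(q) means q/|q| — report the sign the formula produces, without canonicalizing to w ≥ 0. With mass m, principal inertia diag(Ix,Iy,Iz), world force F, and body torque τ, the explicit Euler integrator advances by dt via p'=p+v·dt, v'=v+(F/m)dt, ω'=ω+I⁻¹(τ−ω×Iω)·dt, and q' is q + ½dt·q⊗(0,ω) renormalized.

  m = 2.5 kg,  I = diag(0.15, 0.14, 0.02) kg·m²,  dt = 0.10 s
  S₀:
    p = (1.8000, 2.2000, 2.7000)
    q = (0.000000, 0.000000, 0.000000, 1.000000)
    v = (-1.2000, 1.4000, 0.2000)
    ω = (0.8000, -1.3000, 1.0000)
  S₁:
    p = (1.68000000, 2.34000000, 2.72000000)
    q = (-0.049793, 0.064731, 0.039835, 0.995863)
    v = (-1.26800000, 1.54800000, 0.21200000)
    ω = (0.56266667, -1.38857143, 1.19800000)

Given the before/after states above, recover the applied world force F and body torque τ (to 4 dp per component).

F = (-1.7000, 3.7000, 0.3000)
τ = (-0.2000, -0.0200, 0.0500)

velocity change Δv = (-0.06800000, 0.14800000, 0.01200000)
applied force F = (-1.7000, 3.7000, 0.3000)
ω₁ − ω₀ = (-0.23733333, -0.08857143, 0.19800000)
τ = I·(Δω/dt) + ω₀×(Iω₀) = (-0.2000, -0.0200, 0.0500)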